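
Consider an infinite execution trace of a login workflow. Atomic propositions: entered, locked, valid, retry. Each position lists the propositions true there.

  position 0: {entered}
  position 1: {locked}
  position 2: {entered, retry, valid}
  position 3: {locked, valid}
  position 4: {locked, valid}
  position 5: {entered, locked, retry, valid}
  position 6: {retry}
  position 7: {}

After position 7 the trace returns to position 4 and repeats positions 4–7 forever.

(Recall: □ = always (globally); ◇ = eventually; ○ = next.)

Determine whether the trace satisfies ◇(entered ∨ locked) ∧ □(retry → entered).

Does not hold

entered ∨ locked holds at position 0, which is reachable from 0, so ◇(entered ∨ locked) holds.
retry → entered must hold at every position from 0 onward. It fails at position 6, so □(retry → entered) is false.
Positions where retry holds: 2, 5, 6.
Check entered at each: 2→ok, 5→ok, 6→fails.
At position 0: ◇(entered ∨ locked) is true; □(retry → entered) is false; so ◇(entered ∨ locked) ∧ □(retry → entered) is false.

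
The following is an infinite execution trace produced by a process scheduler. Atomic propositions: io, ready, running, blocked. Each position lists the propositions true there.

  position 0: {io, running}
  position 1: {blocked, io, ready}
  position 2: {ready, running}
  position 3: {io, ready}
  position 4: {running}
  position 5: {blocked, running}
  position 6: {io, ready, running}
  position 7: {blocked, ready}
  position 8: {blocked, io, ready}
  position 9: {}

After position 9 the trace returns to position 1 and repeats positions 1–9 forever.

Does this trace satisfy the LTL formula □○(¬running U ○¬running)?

Violated

○(¬running U ○¬running) must hold at every position from 0 onward. It fails at position 2, so □○(¬running U ○¬running) is false.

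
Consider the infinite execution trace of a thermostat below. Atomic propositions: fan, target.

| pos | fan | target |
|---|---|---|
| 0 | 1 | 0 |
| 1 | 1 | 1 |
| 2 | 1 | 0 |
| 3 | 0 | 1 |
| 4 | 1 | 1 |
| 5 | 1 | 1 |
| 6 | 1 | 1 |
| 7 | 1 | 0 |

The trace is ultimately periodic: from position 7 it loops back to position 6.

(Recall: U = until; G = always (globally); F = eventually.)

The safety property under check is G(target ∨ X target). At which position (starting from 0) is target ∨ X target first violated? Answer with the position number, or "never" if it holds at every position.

never

target ∨ X target holds at every position 0..7, and those are all the positions the trace ever visits, so the invariant G(target ∨ X target) is never violated.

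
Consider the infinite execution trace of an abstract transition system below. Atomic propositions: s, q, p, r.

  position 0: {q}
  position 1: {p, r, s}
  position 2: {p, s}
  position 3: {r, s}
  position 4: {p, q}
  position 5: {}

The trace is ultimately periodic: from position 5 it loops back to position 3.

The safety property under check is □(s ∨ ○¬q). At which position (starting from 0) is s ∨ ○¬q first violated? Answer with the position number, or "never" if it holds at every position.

s ∨ ○¬q holds at every position 0..5, and those are all the positions the trace ever visits, so the invariant □(s ∨ ○¬q) is never violated.

never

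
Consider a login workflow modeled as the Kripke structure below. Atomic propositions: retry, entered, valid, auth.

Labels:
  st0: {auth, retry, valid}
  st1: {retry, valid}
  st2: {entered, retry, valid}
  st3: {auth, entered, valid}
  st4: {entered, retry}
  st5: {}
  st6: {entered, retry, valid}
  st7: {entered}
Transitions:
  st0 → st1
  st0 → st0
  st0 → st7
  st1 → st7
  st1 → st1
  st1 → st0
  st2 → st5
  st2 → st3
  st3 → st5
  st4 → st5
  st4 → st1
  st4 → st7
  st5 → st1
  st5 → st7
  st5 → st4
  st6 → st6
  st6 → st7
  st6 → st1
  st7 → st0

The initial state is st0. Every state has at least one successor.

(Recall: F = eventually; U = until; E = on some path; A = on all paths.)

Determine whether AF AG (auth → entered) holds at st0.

States satisfying AG (auth → entered): ∅.
States satisfying AF AG (auth → entered): ∅.
There is a path from st0 along which AG (auth → entered) never holds.
st0 ∉ Sat(AF AG (auth → entered)).

Does not hold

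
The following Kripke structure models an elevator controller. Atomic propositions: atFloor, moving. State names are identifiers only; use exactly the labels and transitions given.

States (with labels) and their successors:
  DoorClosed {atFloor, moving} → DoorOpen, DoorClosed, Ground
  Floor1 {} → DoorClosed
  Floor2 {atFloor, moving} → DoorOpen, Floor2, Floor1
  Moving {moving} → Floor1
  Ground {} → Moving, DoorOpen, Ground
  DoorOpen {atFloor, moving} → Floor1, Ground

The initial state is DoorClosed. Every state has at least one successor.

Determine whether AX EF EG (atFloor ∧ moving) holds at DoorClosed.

States satisfying EF EG (atFloor ∧ moving): {DoorClosed, Floor1, Floor2, Moving, Ground, DoorOpen}.
States satisfying AX EF EG (atFloor ∧ moving): {DoorClosed, Floor1, Floor2, Moving, Ground, DoorOpen}.
DoorClosed ∈ Sat(AX EF EG (atFloor ∧ moving)).

Satisfied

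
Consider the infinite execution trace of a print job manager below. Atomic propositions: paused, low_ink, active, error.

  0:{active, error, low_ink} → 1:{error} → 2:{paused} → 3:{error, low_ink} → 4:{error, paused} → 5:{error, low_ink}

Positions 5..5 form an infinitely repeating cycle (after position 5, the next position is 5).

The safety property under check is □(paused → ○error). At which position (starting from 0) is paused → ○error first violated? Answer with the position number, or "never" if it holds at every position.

never

paused → ○error holds at every position 0..5, and those are all the positions the trace ever visits, so the invariant □(paused → ○error) is never violated.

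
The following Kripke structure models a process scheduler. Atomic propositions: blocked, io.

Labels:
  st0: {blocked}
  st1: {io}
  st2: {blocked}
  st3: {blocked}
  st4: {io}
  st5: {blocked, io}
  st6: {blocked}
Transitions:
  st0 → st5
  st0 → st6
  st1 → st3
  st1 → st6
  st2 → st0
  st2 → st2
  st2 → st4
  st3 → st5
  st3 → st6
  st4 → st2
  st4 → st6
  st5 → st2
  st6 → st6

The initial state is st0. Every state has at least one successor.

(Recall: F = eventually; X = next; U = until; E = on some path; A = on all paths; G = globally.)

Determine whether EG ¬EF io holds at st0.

Does not hold

States satisfying ¬EF io: {st6}.
States satisfying EG ¬EF io: {st6}.
No suitable path/successor from st0 witnesses the formula.
st0 ∉ Sat(EG ¬EF io).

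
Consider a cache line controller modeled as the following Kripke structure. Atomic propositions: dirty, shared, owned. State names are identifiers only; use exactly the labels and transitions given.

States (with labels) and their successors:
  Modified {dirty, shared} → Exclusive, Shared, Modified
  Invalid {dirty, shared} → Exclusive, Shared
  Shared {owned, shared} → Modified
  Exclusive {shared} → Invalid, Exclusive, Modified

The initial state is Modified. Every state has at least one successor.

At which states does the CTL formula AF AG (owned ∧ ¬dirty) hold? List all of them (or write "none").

none

States satisfying AG (owned ∧ ¬dirty): ∅.
States satisfying AF AG (owned ∧ ¬dirty): ∅.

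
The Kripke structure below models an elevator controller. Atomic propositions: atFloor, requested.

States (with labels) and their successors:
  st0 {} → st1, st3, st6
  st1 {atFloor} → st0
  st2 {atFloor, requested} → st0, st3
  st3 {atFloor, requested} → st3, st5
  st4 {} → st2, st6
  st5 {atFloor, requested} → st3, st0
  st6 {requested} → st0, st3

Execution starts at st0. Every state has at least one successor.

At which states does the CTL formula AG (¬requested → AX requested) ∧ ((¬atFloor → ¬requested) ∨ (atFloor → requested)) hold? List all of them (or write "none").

States satisfying ¬requested → AX requested: {st2, st3, st4, st5, st6}.
States satisfying AG (¬requested → AX requested): ∅.
States satisfying ¬atFloor: {st0, st4, st6}.
States satisfying ¬requested: {st0, st1, st4}.
States satisfying ¬atFloor → ¬requested: {st0, st1, st2, st3, st4, st5}.
States satisfying atFloor → requested: {st0, st2, st3, st4, st5, st6}.
States satisfying (¬atFloor → ¬requested) ∨ (atFloor → requested): {st0, st1, st2, st3, st4, st5, st6}.
States satisfying AG (¬requested → AX requested) ∧ ((¬atFloor → ¬requested) ∨ (atFloor → requested)): ∅.

none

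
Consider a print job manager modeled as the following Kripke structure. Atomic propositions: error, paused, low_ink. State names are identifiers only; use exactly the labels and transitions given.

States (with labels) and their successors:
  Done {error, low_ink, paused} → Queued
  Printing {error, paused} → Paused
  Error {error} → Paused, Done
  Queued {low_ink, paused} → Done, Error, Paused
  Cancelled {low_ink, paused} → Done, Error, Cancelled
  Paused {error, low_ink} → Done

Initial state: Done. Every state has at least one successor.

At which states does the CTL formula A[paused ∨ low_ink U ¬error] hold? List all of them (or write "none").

{Done, Printing, Queued, Cancelled, Paused}

States satisfying paused ∨ low_ink: {Done, Printing, Queued, Cancelled, Paused}.
States satisfying ¬error: {Queued, Cancelled}.
States satisfying A[paused ∨ low_ink U ¬error]: {Done, Printing, Queued, Cancelled, Paused}.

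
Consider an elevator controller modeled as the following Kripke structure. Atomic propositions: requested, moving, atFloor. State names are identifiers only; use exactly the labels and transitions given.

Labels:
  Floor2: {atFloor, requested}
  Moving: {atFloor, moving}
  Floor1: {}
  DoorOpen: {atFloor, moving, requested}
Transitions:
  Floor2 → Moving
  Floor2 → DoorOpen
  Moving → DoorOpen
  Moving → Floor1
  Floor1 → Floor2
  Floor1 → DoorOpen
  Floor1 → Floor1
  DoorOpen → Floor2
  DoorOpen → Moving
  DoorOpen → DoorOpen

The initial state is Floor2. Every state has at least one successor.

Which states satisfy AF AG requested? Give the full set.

States satisfying AG requested: ∅.
States satisfying AF AG requested: ∅.

none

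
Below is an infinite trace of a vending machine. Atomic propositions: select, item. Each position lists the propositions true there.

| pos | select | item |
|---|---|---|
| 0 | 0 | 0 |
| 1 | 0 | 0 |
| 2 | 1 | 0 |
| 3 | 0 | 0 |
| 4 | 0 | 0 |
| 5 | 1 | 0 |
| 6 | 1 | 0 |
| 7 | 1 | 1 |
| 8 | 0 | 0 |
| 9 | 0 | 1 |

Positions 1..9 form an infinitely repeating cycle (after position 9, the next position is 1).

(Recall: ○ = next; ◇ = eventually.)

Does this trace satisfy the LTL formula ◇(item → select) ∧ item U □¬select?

item → select holds at position 0, which is reachable from 0, so ◇(item → select) holds.
Walking from position 0: at position 0, □¬select has not yet held and item fails, so item U □¬select is false.
At position 0: ◇(item → select) is true; item U □¬select is false; so ◇(item → select) ∧ item U □¬select is false.

Violated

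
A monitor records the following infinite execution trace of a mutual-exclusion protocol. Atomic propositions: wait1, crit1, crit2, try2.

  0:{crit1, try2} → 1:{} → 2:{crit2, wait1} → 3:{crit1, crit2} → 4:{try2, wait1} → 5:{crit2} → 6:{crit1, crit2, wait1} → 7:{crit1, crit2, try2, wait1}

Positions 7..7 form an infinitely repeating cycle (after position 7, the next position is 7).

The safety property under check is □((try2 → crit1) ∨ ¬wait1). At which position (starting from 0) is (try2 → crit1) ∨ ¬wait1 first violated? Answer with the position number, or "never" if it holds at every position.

Check (try2 → crit1) ∨ ¬wait1 at each position in order: 0 ✓, 1 ✓, 2 ✓, 3 ✓.
At position 4 the labels are {try2, wait1}, so (try2 → crit1) ∨ ¬wait1 is false there. This is the first violation.

4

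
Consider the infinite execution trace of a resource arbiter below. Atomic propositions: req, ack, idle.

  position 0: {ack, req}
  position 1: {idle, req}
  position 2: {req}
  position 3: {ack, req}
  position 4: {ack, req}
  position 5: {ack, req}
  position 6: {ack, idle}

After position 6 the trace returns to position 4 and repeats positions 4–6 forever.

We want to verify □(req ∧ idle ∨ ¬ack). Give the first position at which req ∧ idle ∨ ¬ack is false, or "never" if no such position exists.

0

At position 0 the labels are {ack, req}, so req ∧ idle ∨ ¬ack is false there. This is the first violation.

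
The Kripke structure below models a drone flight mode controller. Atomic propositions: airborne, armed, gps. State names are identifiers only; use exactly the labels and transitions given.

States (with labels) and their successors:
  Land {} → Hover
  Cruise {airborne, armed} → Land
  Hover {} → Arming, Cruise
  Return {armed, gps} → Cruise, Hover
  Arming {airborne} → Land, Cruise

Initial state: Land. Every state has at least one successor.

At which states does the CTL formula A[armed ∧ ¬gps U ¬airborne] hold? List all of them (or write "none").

{Land, Cruise, Hover, Return}

States satisfying armed ∧ ¬gps: {Cruise}.
States satisfying ¬airborne: {Land, Hover, Return}.
States satisfying A[armed ∧ ¬gps U ¬airborne]: {Land, Cruise, Hover, Return}.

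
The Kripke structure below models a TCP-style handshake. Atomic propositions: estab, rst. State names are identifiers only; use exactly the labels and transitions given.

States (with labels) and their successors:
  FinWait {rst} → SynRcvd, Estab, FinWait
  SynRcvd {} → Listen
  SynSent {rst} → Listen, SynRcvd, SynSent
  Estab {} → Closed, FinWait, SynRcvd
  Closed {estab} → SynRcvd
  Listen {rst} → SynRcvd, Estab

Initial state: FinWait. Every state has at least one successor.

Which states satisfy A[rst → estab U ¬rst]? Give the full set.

{SynRcvd, Estab, Closed}

States satisfying rst → estab: {SynRcvd, Estab, Closed}.
States satisfying ¬rst: {SynRcvd, Estab, Closed}.
States satisfying A[rst → estab U ¬rst]: {SynRcvd, Estab, Closed}.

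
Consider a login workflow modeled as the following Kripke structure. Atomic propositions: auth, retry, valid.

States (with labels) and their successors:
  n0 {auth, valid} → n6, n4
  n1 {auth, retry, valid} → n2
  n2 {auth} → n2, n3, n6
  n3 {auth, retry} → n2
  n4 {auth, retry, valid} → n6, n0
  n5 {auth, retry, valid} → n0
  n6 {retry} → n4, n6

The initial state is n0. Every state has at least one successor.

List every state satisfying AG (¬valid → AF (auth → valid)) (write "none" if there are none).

States satisfying ¬valid → AF (auth → valid): {n0, n1, n4, n5, n6}.
States satisfying AG (¬valid → AF (auth → valid)): {n0, n4, n5, n6}.

{n0, n4, n5, n6}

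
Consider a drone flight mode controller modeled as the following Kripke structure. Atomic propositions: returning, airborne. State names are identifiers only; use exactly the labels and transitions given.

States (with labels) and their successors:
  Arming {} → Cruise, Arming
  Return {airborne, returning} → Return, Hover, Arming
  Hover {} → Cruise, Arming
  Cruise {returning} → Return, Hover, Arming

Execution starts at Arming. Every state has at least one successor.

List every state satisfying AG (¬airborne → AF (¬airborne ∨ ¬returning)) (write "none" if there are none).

States satisfying ¬airborne → AF (¬airborne ∨ ¬returning): {Arming, Return, Hover, Cruise}.
States satisfying AG (¬airborne → AF (¬airborne ∨ ¬returning)): {Arming, Return, Hover, Cruise}.

{Arming, Return, Hover, Cruise}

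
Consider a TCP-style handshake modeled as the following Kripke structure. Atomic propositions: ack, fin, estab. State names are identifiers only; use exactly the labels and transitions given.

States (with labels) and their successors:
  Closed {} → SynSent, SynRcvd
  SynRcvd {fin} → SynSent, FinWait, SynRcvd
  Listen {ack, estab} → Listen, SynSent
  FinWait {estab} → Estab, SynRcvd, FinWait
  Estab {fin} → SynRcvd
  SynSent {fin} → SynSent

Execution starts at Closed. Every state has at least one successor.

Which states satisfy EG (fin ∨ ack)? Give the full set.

{SynRcvd, Listen, Estab, SynSent}

States satisfying fin ∨ ack: {SynRcvd, Listen, Estab, SynSent}.
States satisfying EG (fin ∨ ack): {SynRcvd, Listen, Estab, SynSent}.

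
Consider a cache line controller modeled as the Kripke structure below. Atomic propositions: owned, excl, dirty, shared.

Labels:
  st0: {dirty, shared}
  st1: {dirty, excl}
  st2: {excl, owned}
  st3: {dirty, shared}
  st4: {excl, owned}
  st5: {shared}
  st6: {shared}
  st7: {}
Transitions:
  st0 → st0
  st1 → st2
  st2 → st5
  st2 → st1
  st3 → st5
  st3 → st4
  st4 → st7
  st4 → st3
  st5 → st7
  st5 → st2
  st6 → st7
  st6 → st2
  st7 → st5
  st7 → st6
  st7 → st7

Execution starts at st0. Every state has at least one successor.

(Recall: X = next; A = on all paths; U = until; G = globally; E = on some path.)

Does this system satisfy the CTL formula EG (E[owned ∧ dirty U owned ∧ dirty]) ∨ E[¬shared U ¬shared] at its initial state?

States satisfying E[owned ∧ dirty U owned ∧ dirty]: ∅.
States satisfying EG (E[owned ∧ dirty U owned ∧ dirty]): ∅.
States satisfying ¬shared: {st1, st2, st4, st7}.
States satisfying E[¬shared U ¬shared]: {st1, st2, st4, st7}.
States satisfying EG (E[owned ∧ dirty U owned ∧ dirty]) ∨ E[¬shared U ¬shared]: {st1, st2, st4, st7}.
st0 ∉ Sat(EG (E[owned ∧ dirty U owned ∧ dirty]) ∨ E[¬shared U ¬shared]).

Violated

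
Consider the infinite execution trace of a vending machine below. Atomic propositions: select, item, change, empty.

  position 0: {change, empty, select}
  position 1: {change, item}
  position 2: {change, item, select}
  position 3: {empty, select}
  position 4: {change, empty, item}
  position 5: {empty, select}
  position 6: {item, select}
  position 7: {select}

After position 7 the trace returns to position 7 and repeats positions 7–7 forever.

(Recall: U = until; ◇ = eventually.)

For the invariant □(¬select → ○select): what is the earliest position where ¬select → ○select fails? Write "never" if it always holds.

¬select → ○select holds at every position 0..7, and those are all the positions the trace ever visits, so the invariant □(¬select → ○select) is never violated.

never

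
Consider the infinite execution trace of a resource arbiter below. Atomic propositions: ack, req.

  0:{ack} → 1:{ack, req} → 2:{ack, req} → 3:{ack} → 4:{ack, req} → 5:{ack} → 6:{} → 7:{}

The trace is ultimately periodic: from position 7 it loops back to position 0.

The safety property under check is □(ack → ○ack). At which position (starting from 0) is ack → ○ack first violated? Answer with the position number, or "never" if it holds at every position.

Check ack → ○ack at each position in order: 0 ✓, 1 ✓, 2 ✓, 3 ✓, 4 ✓.
At position 5 the labels are {ack} and the next position 6 has {}, so ack → ○ack is false there. This is the first violation.

5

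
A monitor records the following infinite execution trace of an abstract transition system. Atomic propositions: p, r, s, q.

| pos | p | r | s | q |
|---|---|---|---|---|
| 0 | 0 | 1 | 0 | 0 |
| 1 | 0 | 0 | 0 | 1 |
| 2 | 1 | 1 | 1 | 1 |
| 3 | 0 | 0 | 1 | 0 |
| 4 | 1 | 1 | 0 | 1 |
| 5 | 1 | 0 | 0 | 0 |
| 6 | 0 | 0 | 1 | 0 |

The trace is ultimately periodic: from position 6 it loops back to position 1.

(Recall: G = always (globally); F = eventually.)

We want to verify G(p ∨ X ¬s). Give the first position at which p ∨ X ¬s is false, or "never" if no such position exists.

Check p ∨ X ¬s at each position in order: 0 ✓.
At position 1 the labels are {q} and the next position 2 has {p, q, r, s}, so p ∨ X ¬s is false there. This is the first violation.

1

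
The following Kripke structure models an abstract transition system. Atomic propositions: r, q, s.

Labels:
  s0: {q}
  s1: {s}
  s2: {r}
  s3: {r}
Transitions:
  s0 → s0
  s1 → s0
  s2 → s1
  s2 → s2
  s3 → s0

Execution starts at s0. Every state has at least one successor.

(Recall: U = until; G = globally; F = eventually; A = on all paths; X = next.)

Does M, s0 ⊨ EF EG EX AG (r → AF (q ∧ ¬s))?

States satisfying EG EX AG (r → AF (q ∧ ¬s)): {s0, s1, s2, s3}.
States satisfying EF EG EX AG (r → AF (q ∧ ¬s)): {s0, s1, s2, s3}.
Some path from s0 reaches a state where EG EX AG (r → AF (q ∧ ¬s)) holds.
s0 ∈ Sat(EF EG EX AG (r → AF (q ∧ ¬s))).

Holds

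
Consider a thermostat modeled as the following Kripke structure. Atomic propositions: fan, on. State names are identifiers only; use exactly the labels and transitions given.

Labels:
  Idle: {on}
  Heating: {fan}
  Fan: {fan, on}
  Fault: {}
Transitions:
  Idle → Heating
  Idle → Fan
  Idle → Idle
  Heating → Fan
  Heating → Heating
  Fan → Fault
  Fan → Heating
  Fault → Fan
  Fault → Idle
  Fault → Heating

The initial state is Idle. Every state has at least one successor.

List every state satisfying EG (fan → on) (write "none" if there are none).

{Idle, Fan, Fault}

States satisfying fan → on: {Idle, Fan, Fault}.
States satisfying EG (fan → on): {Idle, Fan, Fault}.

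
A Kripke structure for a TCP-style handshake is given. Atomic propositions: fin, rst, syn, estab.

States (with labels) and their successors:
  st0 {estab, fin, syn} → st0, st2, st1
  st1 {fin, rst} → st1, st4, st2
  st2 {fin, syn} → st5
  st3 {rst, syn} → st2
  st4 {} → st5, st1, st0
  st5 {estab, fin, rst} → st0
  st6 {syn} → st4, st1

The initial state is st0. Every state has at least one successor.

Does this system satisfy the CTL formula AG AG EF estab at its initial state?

Holds

States satisfying AG EF estab: {st0, st1, st2, st3, st4, st5, st6}.
States satisfying AG AG EF estab: {st0, st1, st2, st3, st4, st5, st6}.
Every state reachable from st0 satisfies AG EF estab.
st0 ∈ Sat(AG AG EF estab).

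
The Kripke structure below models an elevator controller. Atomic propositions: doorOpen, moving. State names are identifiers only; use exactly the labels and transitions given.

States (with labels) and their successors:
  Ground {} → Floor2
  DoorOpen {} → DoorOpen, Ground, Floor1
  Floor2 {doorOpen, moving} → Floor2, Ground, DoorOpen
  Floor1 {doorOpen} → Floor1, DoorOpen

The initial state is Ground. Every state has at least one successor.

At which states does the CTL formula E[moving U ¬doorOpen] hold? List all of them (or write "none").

{Ground, DoorOpen, Floor2}

States satisfying moving: {Floor2}.
States satisfying ¬doorOpen: {Ground, DoorOpen}.
States satisfying E[moving U ¬doorOpen]: {Ground, DoorOpen, Floor2}.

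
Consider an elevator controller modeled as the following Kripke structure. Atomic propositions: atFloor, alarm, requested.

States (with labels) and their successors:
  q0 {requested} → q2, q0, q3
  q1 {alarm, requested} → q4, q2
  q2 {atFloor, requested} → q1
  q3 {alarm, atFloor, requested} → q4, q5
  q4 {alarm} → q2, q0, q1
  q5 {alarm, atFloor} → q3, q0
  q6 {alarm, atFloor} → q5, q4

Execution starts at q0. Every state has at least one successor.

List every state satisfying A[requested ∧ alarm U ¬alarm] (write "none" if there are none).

States satisfying requested ∧ alarm: {q1, q3}.
States satisfying ¬alarm: {q0, q2}.
States satisfying A[requested ∧ alarm U ¬alarm]: {q0, q2}.

{q0, q2}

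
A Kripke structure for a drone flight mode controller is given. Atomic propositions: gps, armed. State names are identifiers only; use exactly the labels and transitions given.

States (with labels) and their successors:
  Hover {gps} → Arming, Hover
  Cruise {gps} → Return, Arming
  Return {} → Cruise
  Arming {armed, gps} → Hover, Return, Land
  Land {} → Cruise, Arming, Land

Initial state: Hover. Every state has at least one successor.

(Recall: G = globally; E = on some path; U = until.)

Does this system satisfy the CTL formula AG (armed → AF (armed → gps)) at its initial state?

States satisfying armed → AF (armed → gps): {Hover, Cruise, Return, Arming, Land}.
States satisfying AG (armed → AF (armed → gps)): {Hover, Cruise, Return, Arming, Land}.
Every state reachable from Hover satisfies armed → AF (armed → gps).
Hover ∈ Sat(AG (armed → AF (armed → gps))).

Yes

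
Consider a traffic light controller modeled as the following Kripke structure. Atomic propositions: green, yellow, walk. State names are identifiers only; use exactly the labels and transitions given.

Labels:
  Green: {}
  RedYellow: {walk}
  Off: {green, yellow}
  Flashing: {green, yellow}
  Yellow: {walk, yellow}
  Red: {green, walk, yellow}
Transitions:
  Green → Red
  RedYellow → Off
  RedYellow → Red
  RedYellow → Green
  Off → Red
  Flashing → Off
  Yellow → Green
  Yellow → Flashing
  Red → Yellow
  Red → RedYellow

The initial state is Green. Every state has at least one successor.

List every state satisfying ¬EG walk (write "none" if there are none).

{Green, Off, Flashing, Yellow}

States satisfying walk: {RedYellow, Yellow, Red}.
States satisfying EG walk: {RedYellow, Red}.
States satisfying ¬EG walk: {Green, Off, Flashing, Yellow}.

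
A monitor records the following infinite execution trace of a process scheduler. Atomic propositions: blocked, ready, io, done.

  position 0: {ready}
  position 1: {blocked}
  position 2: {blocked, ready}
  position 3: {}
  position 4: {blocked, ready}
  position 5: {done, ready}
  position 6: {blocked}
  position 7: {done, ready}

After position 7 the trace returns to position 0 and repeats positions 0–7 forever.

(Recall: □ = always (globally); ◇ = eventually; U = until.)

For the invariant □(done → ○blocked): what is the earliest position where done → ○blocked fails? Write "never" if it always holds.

7

Check done → ○blocked at each position in order: 0 ✓, 1 ✓, 2 ✓, 3 ✓, 4 ✓, 5 ✓, 6 ✓.
At position 7 the labels are {done, ready} and the next position 0 has {ready}, so done → ○blocked is false there. This is the first violation.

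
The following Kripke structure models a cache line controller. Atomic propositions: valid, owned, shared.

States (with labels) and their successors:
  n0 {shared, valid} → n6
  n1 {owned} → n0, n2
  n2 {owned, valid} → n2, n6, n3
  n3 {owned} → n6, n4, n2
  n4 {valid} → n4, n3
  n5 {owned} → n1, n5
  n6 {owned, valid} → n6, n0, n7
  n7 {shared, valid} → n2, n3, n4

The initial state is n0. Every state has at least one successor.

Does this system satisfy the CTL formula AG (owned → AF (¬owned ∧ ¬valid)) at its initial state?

States satisfying owned → AF (¬owned ∧ ¬valid): {n0, n4, n7}.
States satisfying AG (owned → AF (¬owned ∧ ¬valid)): ∅.
n2 is reachable from n0 and violates owned → AF (¬owned ∧ ¬valid), so AG fails at n0.
n0 ∉ Sat(AG (owned → AF (¬owned ∧ ¬valid))).

No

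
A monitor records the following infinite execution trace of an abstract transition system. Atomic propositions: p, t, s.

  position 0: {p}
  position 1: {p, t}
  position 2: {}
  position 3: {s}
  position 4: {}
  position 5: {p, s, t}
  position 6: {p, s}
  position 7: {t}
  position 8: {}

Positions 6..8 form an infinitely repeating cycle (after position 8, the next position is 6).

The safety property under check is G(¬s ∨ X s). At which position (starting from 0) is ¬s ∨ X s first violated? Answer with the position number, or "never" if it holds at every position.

Check ¬s ∨ X s at each position in order: 0 ✓, 1 ✓, 2 ✓.
At position 3 the labels are {s} and the next position 4 has {}, so ¬s ∨ X s is false there. This is the first violation.

3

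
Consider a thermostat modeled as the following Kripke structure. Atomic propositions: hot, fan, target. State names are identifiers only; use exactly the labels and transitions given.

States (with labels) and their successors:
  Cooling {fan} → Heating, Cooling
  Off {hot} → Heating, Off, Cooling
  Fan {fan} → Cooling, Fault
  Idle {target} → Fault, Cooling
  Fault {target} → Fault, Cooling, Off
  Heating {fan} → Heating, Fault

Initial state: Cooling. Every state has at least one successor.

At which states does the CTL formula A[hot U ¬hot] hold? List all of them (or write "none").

{Cooling, Fan, Idle, Fault, Heating}

States satisfying hot: {Off}.
States satisfying ¬hot: {Cooling, Fan, Idle, Fault, Heating}.
States satisfying A[hot U ¬hot]: {Cooling, Fan, Idle, Fault, Heating}.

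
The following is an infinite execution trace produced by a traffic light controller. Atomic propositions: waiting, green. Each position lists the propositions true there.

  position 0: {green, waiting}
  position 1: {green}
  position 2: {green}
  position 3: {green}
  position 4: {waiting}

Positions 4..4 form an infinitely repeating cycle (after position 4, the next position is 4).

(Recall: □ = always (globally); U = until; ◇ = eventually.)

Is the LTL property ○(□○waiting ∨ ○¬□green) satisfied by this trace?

The position after 0 is 1; □○waiting ∨ ○¬□green is true there.

Satisfied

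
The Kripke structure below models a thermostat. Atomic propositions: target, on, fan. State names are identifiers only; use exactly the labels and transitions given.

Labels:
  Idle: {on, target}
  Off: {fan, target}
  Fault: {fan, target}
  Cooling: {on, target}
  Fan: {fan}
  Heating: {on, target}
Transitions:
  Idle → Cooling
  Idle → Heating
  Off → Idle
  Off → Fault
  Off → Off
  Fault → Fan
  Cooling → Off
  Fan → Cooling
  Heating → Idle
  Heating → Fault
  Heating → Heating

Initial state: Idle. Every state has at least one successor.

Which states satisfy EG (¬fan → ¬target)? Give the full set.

{Off}

States satisfying ¬fan → ¬target: {Off, Fault, Fan}.
States satisfying EG (¬fan → ¬target): {Off}.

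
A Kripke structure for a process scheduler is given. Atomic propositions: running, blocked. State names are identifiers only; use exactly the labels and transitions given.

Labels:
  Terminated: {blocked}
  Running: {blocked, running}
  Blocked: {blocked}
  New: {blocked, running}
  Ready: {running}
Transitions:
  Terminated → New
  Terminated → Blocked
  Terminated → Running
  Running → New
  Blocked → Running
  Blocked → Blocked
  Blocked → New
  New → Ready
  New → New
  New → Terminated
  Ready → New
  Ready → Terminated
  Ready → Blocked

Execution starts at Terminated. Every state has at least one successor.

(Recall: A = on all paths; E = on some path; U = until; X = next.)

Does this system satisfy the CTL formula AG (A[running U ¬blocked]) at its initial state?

No

States satisfying A[running U ¬blocked]: {Ready}.
States satisfying AG (A[running U ¬blocked]): ∅.
Blocked is reachable from Terminated and violates A[running U ¬blocked], so AG fails at Terminated.
Terminated ∉ Sat(AG (A[running U ¬blocked])).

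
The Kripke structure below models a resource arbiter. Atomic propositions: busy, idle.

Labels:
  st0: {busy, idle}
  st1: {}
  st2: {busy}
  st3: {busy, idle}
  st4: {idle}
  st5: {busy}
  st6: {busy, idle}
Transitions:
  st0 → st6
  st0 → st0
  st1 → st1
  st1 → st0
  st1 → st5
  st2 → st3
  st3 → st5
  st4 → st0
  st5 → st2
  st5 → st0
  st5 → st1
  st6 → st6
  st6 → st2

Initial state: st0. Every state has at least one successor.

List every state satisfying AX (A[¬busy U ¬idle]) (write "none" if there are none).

States satisfying A[¬busy U ¬idle]: {st1, st2, st5}.
States satisfying AX (A[¬busy U ¬idle]): {st3}.

{st3}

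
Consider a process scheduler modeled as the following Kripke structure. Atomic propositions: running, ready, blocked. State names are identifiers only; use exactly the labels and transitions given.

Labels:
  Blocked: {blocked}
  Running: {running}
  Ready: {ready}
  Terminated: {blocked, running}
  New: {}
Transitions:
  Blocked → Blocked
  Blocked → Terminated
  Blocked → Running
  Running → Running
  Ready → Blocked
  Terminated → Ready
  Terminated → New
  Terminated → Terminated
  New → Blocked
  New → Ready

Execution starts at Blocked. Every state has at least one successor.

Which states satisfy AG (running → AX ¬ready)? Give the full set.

States satisfying running → AX ¬ready: {Blocked, Running, Ready, New}.
States satisfying AG (running → AX ¬ready): {Running}.

{Running}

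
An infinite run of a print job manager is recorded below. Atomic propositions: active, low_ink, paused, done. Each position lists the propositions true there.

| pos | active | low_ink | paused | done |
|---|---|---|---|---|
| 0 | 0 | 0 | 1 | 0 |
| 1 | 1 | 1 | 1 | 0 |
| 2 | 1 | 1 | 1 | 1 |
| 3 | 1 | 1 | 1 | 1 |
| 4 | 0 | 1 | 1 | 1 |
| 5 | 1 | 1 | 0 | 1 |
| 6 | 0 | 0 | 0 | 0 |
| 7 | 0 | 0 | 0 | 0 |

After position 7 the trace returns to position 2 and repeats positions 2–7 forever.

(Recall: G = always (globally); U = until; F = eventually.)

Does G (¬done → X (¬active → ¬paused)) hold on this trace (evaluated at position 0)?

¬done → X (¬active → ¬paused) holds at every position 0..7, and those are all positions ever visited, so G (¬done → X (¬active → ¬paused)) holds.
Positions where ¬done holds: 0, 1, 6, 7.
Check X (¬active → ¬paused) at each: 0→ok, 1→ok, 6→ok, 7→ok.

Holds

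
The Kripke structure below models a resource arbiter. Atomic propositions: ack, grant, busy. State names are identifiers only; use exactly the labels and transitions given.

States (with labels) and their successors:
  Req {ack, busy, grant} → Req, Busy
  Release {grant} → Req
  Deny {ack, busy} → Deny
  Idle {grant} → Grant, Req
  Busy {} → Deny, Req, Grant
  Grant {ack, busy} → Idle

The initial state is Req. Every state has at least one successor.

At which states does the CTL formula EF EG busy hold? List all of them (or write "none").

{Req, Release, Deny, Idle, Busy, Grant}

States satisfying EG busy: {Req, Deny}.
States satisfying EF EG busy: {Req, Release, Deny, Idle, Busy, Grant}.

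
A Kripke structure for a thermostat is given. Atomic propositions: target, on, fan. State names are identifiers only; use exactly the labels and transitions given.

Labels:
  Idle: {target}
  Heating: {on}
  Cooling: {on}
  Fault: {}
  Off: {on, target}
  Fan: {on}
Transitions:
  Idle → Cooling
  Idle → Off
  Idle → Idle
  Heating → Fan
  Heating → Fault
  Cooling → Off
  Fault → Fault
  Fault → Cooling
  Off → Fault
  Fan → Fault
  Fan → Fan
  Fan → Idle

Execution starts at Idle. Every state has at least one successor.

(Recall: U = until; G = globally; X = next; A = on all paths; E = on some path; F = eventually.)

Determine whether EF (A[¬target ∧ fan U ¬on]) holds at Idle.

Yes

States satisfying A[¬target ∧ fan U ¬on]: {Idle, Fault}.
States satisfying EF (A[¬target ∧ fan U ¬on]): {Idle, Heating, Cooling, Fault, Off, Fan}.
Some path from Idle reaches a state where A[¬target ∧ fan U ¬on] holds.
Idle ∈ Sat(EF (A[¬target ∧ fan U ¬on])).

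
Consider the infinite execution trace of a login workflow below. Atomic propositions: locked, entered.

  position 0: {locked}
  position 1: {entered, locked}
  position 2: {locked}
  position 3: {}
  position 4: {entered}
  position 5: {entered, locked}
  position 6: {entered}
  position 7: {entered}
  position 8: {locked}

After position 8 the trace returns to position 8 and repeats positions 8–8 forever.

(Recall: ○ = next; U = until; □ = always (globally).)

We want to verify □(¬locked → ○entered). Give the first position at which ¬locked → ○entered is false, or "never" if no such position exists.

Check ¬locked → ○entered at each position in order: 0 ✓, 1 ✓, 2 ✓, 3 ✓, 4 ✓, 5 ✓, 6 ✓.
At position 7 the labels are {entered} and the next position 8 has {locked}, so ¬locked → ○entered is false there. This is the first violation.

7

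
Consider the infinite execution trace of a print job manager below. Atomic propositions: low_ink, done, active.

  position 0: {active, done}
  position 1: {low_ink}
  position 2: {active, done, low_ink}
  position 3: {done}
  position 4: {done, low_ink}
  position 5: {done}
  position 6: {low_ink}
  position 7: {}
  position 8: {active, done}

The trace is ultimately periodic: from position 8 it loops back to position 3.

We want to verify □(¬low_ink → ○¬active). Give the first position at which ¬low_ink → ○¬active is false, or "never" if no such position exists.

Check ¬low_ink → ○¬active at each position in order: 0 ✓, 1 ✓, 2 ✓, 3 ✓, 4 ✓, 5 ✓, 6 ✓.
At position 7 the labels are {} and the next position 8 has {active, done}, so ¬low_ink → ○¬active is false there. This is the first violation.

7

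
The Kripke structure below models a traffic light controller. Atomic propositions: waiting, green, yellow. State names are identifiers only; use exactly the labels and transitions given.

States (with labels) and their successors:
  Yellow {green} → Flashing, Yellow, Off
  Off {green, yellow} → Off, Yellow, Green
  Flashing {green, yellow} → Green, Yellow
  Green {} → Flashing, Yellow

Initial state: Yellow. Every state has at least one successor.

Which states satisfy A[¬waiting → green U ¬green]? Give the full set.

States satisfying ¬waiting → green: {Yellow, Off, Flashing}.
States satisfying ¬green: {Green}.
States satisfying A[¬waiting → green U ¬green]: {Green}.

{Green}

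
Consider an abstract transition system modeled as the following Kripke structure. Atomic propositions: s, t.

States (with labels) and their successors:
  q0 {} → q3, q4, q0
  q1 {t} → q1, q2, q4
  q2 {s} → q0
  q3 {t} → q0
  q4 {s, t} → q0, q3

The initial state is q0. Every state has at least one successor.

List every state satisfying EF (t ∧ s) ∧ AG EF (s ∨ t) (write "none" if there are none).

States satisfying t ∧ s: {q4}.
States satisfying EF (t ∧ s): {q0, q1, q2, q3, q4}.
States satisfying EF (s ∨ t): {q0, q1, q2, q3, q4}.
States satisfying AG EF (s ∨ t): {q0, q1, q2, q3, q4}.
States satisfying EF (t ∧ s) ∧ AG EF (s ∨ t): {q0, q1, q2, q3, q4}.

{q0, q1, q2, q3, q4}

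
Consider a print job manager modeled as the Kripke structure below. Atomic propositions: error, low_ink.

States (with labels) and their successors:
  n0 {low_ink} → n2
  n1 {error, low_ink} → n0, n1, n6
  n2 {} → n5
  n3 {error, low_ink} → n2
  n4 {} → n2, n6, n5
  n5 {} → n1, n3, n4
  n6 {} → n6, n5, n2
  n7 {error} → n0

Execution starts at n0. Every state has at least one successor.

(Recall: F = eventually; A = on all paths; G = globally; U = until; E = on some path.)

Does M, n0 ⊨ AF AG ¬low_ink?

No

States satisfying AG ¬low_ink: ∅.
States satisfying AF AG ¬low_ink: ∅.
There is a path from n0 along which AG ¬low_ink never holds.
n0 ∉ Sat(AF AG ¬low_ink).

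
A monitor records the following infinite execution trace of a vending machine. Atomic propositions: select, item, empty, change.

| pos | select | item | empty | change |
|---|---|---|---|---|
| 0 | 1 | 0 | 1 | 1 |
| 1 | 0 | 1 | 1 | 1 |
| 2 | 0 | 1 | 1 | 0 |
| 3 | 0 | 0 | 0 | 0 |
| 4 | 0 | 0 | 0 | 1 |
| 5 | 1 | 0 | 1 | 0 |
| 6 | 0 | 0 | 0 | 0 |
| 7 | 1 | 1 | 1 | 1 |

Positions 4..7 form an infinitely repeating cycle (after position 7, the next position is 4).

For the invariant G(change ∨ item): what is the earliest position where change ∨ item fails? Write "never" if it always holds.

3

Check change ∨ item at each position in order: 0 ✓, 1 ✓, 2 ✓.
At position 3 the labels are {}, so change ∨ item is false there. This is the first violation.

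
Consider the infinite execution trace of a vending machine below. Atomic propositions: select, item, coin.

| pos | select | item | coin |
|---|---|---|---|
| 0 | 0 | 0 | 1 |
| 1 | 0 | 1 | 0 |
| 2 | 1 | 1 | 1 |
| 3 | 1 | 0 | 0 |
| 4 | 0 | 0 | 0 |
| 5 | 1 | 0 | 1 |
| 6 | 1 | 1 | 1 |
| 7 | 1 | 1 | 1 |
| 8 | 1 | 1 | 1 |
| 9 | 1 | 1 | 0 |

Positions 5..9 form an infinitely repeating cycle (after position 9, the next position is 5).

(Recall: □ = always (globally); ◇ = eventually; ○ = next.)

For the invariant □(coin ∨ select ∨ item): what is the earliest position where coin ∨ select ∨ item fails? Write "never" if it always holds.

Check coin ∨ select ∨ item at each position in order: 0 ✓, 1 ✓, 2 ✓, 3 ✓.
At position 4 the labels are {}, so coin ∨ select ∨ item is false there. This is the first violation.

4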